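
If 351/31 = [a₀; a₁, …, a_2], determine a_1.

3

Repeatedly divide and take the remainder:
351 ÷ 31 → quotient 11, remainder 10
31 ÷ 10 → quotient 3, remainder 1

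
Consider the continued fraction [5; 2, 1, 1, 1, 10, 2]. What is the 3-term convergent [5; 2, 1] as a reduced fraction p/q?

16/3

Start with 1.
2 + 1/(1/1) = 2 + 1/1 = 3/1
5 + 1/(3/1) = 5 + 1/3 = 16/3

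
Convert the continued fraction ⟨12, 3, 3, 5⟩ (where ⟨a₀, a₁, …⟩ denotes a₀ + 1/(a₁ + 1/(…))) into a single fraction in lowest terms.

a_0 = 12: 12/1
a_1 = 3: 37/3
a_2 = 3: 123/10
a_3 = 5: 652/53

652/53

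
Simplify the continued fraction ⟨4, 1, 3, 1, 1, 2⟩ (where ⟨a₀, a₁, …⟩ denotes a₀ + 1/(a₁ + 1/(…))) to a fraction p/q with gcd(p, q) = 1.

Starting at the tail and folding back:
Start with 2.
1 + 1/(2/1) = 1 + 1/2 = 3/2
1 + 1/(3/2) = 1 + 2/3 = 5/3
3 + 1/(5/3) = 3 + 3/5 = 18/5
1 + 1/(18/5) = 1 + 5/18 = 23/18
4 + 1/(23/18) = 4 + 18/23 = 110/23

110/23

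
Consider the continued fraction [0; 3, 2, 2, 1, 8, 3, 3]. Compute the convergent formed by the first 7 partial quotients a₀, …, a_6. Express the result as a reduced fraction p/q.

190/651

Start with 3.
8 + 1/(3/1) = 8 + 1/3 = 25/3
1 + 1/(25/3) = 1 + 3/25 = 28/25
2 + 1/(28/25) = 2 + 25/28 = 81/28
2 + 1/(81/28) = 2 + 28/81 = 190/81
3 + 1/(190/81) = 3 + 81/190 = 651/190
0 + 1/(651/190) = 0 + 190/651 = 190/651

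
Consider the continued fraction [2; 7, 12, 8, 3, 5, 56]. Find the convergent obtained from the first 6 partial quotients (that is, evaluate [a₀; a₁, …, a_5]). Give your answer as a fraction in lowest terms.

a_0 = 2: 2/1
a_1 = 7: 15/7
a_2 = 12: 182/85
a_3 = 8: 1471/687
a_4 = 3: 4595/2146
a_5 = 5: 24446/11417

24446/11417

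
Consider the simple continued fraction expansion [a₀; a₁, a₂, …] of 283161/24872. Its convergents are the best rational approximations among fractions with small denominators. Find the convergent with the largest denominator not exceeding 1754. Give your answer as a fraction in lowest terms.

7605/668

a_0 = 11: 11/1  (≤ bound)
a_1 = 2: 23/2  (≤ bound)
a_2 = 1: 34/3  (≤ bound)
a_3 = 1: 57/5  (≤ bound)
a_4 = 2: 148/13  (≤ bound)
a_5 = 51: 7605/668  (≤ bound)
a_6 = 3: 22963/2017  (> 1754, stop)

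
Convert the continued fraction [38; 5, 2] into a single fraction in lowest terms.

Start with 2.
5 + 1/(2/1) = 5 + 1/2 = 11/2
38 + 1/(11/2) = 38 + 2/11 = 420/11

420/11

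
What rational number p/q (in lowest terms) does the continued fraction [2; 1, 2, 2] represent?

19/7

Compute successive convergents:
a_0 = 2: 2/1
a_1 = 1: 3/1
a_2 = 2: 8/3
a_3 = 2: 19/7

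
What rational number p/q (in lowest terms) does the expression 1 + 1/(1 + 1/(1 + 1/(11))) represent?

Compute successive convergents:
a_0 = 1: 1/1
a_1 = 1: 2/1
a_2 = 1: 3/2
a_3 = 11: 35/23

35/23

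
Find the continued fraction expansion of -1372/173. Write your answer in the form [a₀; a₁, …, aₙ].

[-8; 14, 2, 2, 2]

-1372 ÷ 173 → quotient -8, remainder 12
173 ÷ 12 → quotient 14, remainder 5
12 ÷ 5 → quotient 2, remainder 2
5 ÷ 2 → quotient 2, remainder 1
2 ÷ 1 → quotient 2, remainder 0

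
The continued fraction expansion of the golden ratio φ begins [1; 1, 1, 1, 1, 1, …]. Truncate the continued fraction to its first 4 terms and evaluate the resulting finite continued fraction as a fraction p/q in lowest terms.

5/3

Starting at the tail and folding back:
Start with 1.
1 + 1/(1/1) = 1 + 1/1 = 2/1
1 + 1/(2/1) = 1 + 1/2 = 3/2
1 + 1/(3/2) = 1 + 2/3 = 5/3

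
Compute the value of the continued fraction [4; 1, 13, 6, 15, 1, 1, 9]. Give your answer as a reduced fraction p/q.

Work from the innermost term outward:
Start with 9.
1 + 1/(9/1) = 1 + 1/9 = 10/9
1 + 1/(10/9) = 1 + 9/10 = 19/10
15 + 1/(19/10) = 15 + 10/19 = 295/19
6 + 1/(295/19) = 6 + 19/295 = 1789/295
13 + 1/(1789/295) = 13 + 295/1789 = 23552/1789
1 + 1/(23552/1789) = 1 + 1789/23552 = 25341/23552
4 + 1/(25341/23552) = 4 + 23552/25341 = 124916/25341

124916/25341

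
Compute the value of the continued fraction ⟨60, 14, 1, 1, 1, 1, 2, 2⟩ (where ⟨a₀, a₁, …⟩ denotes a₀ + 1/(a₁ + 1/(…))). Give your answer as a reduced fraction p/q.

a_0 = 60: 60/1
a_1 = 14: 841/14
a_2 = 1: 901/15
a_3 = 1: 1742/29
a_4 = 1: 2643/44
a_5 = 1: 4385/73
a_6 = 2: 11413/190
a_7 = 2: 27211/453

27211/453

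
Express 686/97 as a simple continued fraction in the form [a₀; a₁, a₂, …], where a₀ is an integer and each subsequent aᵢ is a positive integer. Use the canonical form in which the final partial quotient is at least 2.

[7; 13, 1, 6]

686 ÷ 97 → quotient 7, remainder 7
97 ÷ 7 → quotient 13, remainder 6
7 ÷ 6 → quotient 1, remainder 1
6 ÷ 1 → quotient 6, remainder 0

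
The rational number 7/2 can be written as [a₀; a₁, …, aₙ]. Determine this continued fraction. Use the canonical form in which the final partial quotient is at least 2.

⌊7/2⌋ = 3, remainder 1
⌊2/1⌋ = 2, remainder 0

[3; 2]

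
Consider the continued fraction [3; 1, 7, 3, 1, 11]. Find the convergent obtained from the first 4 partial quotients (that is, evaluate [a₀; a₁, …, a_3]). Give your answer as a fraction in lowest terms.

97/25

Build up convergents one term at a time:
a_0 = 3: 3/1
a_1 = 1: 4/1
a_2 = 7: 31/8
a_3 = 3: 97/25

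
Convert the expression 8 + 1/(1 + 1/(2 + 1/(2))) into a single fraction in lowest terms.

61/7

Compute successive convergents:
a_0 = 8: 8/1
a_1 = 1: 9/1
a_2 = 2: 26/3
a_3 = 2: 61/7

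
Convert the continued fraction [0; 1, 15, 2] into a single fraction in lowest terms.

31/33

Start with 2.
15 + 1/(2/1) = 15 + 1/2 = 31/2
1 + 1/(31/2) = 1 + 2/31 = 33/31
0 + 1/(33/31) = 0 + 31/33 = 31/33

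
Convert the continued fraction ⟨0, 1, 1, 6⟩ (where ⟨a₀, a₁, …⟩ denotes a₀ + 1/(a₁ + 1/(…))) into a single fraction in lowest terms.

Start with 6.
1 + 1/(6/1) = 1 + 1/6 = 7/6
1 + 1/(7/6) = 1 + 6/7 = 13/7
0 + 1/(13/7) = 0 + 7/13 = 7/13

7/13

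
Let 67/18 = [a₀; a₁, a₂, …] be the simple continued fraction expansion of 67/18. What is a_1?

67 = 3·18 + 13, so a_0 = 3
18 = 1·13 + 5, so a_1 = 1

1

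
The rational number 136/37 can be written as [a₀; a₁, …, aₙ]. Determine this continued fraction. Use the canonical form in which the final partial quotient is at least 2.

[3; 1, 2, 12]

⌊136/37⌋ = 3, remainder 25
⌊37/25⌋ = 1, remainder 12
⌊25/12⌋ = 2, remainder 1
⌊12/1⌋ = 12, remainder 0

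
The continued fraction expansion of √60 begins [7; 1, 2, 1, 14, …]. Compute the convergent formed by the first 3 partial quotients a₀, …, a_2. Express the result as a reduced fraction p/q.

23/3

a_0 = 7: 7/1
a_1 = 1: 8/1
a_2 = 2: 23/3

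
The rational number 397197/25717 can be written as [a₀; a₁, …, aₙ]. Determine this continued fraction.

Apply division with remainder until the remainder is 0:
397197 ÷ 25717 → quotient 15, remainder 11442
25717 ÷ 11442 → quotient 2, remainder 2833
11442 ÷ 2833 → quotient 4, remainder 110
2833 ÷ 110 → quotient 25, remainder 83
110 ÷ 83 → quotient 1, remainder 27
83 ÷ 27 → quotient 3, remainder 2
27 ÷ 2 → quotient 13, remainder 1
2 ÷ 1 → quotient 2, remainder 0

[15; 2, 4, 25, 1, 3, 13, 2]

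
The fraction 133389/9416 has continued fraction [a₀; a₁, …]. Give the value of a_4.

5

⌊133389/9416⌋ = 14, remainder 1565
⌊9416/1565⌋ = 6, remainder 26
⌊1565/26⌋ = 60, remainder 5
⌊26/5⌋ = 5, remainder 1
⌊5/1⌋ = 5, remainder 0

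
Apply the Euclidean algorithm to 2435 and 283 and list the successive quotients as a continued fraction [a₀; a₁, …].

[8; 1, 1, 1, 1, 8, 1, 5]

⌊2435/283⌋ = 8, remainder 171
⌊283/171⌋ = 1, remainder 112
⌊171/112⌋ = 1, remainder 59
⌊112/59⌋ = 1, remainder 53
⌊59/53⌋ = 1, remainder 6
⌊53/6⌋ = 8, remainder 5
⌊6/5⌋ = 1, remainder 1
⌊5/1⌋ = 5, remainder 0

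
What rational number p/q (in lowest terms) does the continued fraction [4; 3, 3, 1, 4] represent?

267/62

Build up convergents one term at a time:
a_0 = 4: 4/1
a_1 = 3: 13/3
a_2 = 3: 43/10
a_3 = 1: 56/13
a_4 = 4: 267/62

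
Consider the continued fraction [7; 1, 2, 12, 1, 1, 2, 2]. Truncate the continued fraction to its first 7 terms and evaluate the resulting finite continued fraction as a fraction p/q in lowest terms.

1489/194

Start with 2.
1 + 1/(2/1) = 1 + 1/2 = 3/2
1 + 1/(3/2) = 1 + 2/3 = 5/3
12 + 1/(5/3) = 12 + 3/5 = 63/5
2 + 1/(63/5) = 2 + 5/63 = 131/63
1 + 1/(131/63) = 1 + 63/131 = 194/131
7 + 1/(194/131) = 7 + 131/194 = 1489/194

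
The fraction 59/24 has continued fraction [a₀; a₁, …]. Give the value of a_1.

Repeatedly divide and take the remainder:
⌊59/24⌋ = 2, remainder 11
⌊24/11⌋ = 2, remainder 2

2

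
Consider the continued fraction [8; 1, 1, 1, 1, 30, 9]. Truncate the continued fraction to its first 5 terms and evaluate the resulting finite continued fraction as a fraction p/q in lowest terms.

43/5

Compute successive convergents:
a_0 = 8: 8/1
a_1 = 1: 9/1
a_2 = 1: 17/2
a_3 = 1: 26/3
a_4 = 1: 43/5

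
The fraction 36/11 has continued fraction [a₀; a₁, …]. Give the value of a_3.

2

Apply division with remainder until the remainder is 0:
36 = 3·11 + 3, so a_0 = 3
11 = 3·3 + 2, so a_1 = 3
3 = 1·2 + 1, so a_2 = 1
2 = 2·1 + 0, so a_3 = 2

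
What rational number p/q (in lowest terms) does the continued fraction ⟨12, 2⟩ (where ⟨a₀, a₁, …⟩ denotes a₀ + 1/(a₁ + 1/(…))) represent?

25/2

Start with 2.
12 + 1/(2/1) = 12 + 1/2 = 25/2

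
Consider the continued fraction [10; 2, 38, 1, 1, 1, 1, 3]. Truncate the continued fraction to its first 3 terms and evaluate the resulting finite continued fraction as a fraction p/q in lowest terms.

Build up convergents one term at a time:
a_0 = 10: 10/1
a_1 = 2: 21/2
a_2 = 38: 808/77

808/77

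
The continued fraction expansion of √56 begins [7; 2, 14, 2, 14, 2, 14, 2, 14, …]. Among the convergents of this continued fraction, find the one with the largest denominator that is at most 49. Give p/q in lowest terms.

217/29

List convergents until the denominator exceeds the bound:
a_0 = 7: 7/1  (≤ bound)
a_1 = 2: 15/2  (≤ bound)
a_2 = 14: 217/29  (≤ bound)
a_3 = 2: 449/60  (> 49, stop)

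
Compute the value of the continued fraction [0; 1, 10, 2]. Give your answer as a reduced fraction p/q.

Collapse the nested fraction from the inside out:
Start with 2.
10 + 1/(2/1) = 10 + 1/2 = 21/2
1 + 1/(21/2) = 1 + 2/21 = 23/21
0 + 1/(23/21) = 0 + 21/23 = 21/23

21/23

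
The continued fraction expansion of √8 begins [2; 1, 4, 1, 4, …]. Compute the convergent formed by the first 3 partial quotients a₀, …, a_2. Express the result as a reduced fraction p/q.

14/5

Start with 4.
1 + 1/(4/1) = 1 + 1/4 = 5/4
2 + 1/(5/4) = 2 + 4/5 = 14/5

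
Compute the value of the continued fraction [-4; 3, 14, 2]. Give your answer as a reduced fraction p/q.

Compute successive convergents:
a_0 = -4: -4/1
a_1 = 3: -11/3
a_2 = 14: -158/43
a_3 = 2: -327/89

-327/89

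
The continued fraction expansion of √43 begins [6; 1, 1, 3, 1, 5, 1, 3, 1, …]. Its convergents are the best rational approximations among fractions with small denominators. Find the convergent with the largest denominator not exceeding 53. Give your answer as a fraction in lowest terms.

List convergents until the denominator exceeds the bound:
a_0 = 6: 6/1  (≤ bound)
a_1 = 1: 7/1  (≤ bound)
a_2 = 1: 13/2  (≤ bound)
a_3 = 3: 46/7  (≤ bound)
a_4 = 1: 59/9  (≤ bound)
a_5 = 5: 341/52  (≤ bound)
a_6 = 1: 400/61  (> 53, stop)

341/52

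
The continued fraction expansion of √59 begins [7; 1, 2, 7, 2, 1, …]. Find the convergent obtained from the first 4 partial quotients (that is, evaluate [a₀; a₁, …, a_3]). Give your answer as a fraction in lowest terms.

Compute successive convergents:
a_0 = 7: 7/1
a_1 = 1: 8/1
a_2 = 2: 23/3
a_3 = 7: 169/22

169/22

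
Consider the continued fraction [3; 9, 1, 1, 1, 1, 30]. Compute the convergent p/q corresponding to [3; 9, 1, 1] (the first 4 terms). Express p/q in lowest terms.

59/19

Start with 1.
1 + 1/(1/1) = 1 + 1/1 = 2/1
9 + 1/(2/1) = 9 + 1/2 = 19/2
3 + 1/(19/2) = 3 + 2/19 = 59/19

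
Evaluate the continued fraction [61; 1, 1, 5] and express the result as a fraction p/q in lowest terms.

677/11

a_0 = 61: 61/1
a_1 = 1: 62/1
a_2 = 1: 123/2
a_3 = 5: 677/11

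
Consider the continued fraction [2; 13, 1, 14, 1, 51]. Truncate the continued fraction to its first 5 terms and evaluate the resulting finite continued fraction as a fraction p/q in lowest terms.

462/223

Start with 1.
14 + 1/(1/1) = 14 + 1/1 = 15/1
1 + 1/(15/1) = 1 + 1/15 = 16/15
13 + 1/(16/15) = 13 + 15/16 = 223/16
2 + 1/(223/16) = 2 + 16/223 = 462/223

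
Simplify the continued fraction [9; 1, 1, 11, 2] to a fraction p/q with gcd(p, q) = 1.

457/48

Compute successive convergents:
a_0 = 9: 9/1
a_1 = 1: 10/1
a_2 = 1: 19/2
a_3 = 11: 219/23
a_4 = 2: 457/48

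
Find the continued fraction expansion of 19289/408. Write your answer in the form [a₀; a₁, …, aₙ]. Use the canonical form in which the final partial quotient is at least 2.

[47; 3, 1, 1, 1, 1, 3, 6]

⌊19289/408⌋ = 47, remainder 113
⌊408/113⌋ = 3, remainder 69
⌊113/69⌋ = 1, remainder 44
⌊69/44⌋ = 1, remainder 25
⌊44/25⌋ = 1, remainder 19
⌊25/19⌋ = 1, remainder 6
⌊19/6⌋ = 3, remainder 1
⌊6/1⌋ = 6, remainder 0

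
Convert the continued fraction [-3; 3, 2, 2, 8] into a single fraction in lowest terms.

Start with 8.
2 + 1/(8/1) = 2 + 1/8 = 17/8
2 + 1/(17/8) = 2 + 8/17 = 42/17
3 + 1/(42/17) = 3 + 17/42 = 143/42
-3 + 1/(143/42) = -3 + 42/143 = -387/143

-387/143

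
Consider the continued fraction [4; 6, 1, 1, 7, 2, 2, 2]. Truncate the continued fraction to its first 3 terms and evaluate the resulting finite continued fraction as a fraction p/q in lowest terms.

Collapse the nested fraction from the inside out:
Start with 1.
6 + 1/(1/1) = 6 + 1/1 = 7/1
4 + 1/(7/1) = 4 + 1/7 = 29/7

29/7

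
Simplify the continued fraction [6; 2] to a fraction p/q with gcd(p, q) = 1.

13/2

Start with 2.
6 + 1/(2/1) = 6 + 1/2 = 13/2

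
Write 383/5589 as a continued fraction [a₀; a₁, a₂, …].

[0; 14, 1, 1, 2, 5, 14]

383 = 0·5589 + 383, so a_0 = 0
5589 = 14·383 + 227, so a_1 = 14
383 = 1·227 + 156, so a_2 = 1
227 = 1·156 + 71, so a_3 = 1
156 = 2·71 + 14, so a_4 = 2
71 = 5·14 + 1, so a_5 = 5
14 = 14·1 + 0, so a_6 = 14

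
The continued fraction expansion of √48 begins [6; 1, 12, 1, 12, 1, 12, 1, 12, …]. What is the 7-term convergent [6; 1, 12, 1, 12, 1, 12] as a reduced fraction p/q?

Start with 12.
1 + 1/(12/1) = 1 + 1/12 = 13/12
12 + 1/(13/12) = 12 + 12/13 = 168/13
1 + 1/(168/13) = 1 + 13/168 = 181/168
12 + 1/(181/168) = 12 + 168/181 = 2340/181
1 + 1/(2340/181) = 1 + 181/2340 = 2521/2340
6 + 1/(2521/2340) = 6 + 2340/2521 = 17466/2521

17466/2521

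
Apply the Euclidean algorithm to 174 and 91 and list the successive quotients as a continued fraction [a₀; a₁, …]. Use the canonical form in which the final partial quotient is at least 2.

[1; 1, 10, 2, 1, 2]

Run the Euclidean algorithm, recording each quotient:
174 = 1·91 + 83, so a_0 = 1
91 = 1·83 + 8, so a_1 = 1
83 = 10·8 + 3, so a_2 = 10
8 = 2·3 + 2, so a_3 = 2
3 = 1·2 + 1, so a_4 = 1
2 = 2·1 + 0, so a_5 = 2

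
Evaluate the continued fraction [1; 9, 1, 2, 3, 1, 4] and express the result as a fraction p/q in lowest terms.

Build up convergents one term at a time:
a_0 = 1: 1/1
a_1 = 9: 10/9
a_2 = 1: 11/10
a_3 = 2: 32/29
a_4 = 3: 107/97
a_5 = 1: 139/126
a_6 = 4: 663/601

663/601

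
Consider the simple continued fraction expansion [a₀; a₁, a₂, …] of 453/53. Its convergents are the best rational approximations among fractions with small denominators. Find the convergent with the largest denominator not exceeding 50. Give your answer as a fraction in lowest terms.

List convergents until the denominator exceeds the bound:
a_0 = 8: 8/1  (≤ bound)
a_1 = 1: 9/1  (≤ bound)
a_2 = 1: 17/2  (≤ bound)
a_3 = 4: 77/9  (≤ bound)
a_4 = 1: 94/11  (≤ bound)
a_5 = 4: 453/53  (> 50, stop)

94/11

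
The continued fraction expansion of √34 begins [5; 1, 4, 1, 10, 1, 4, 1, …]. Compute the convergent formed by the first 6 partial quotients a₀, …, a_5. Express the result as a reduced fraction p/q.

Build up convergents one term at a time:
a_0 = 5: 5/1
a_1 = 1: 6/1
a_2 = 4: 29/5
a_3 = 1: 35/6
a_4 = 10: 379/65
a_5 = 1: 414/71

414/71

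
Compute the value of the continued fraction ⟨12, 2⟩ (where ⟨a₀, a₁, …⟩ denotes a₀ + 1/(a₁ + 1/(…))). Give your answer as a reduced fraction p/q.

Start with 2.
12 + 1/(2/1) = 12 + 1/2 = 25/2

25/2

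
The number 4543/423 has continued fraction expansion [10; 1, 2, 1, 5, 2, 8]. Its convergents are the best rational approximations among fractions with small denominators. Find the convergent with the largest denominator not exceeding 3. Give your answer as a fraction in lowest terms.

32/3

a_0 = 10: 10/1  (≤ bound)
a_1 = 1: 11/1  (≤ bound)
a_2 = 2: 32/3  (≤ bound)
a_3 = 1: 43/4  (> 3, stop)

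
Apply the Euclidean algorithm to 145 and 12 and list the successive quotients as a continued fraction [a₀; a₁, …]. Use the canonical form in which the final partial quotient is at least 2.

145 = 12·12 + 1, so a_0 = 12
12 = 12·1 + 0, so a_1 = 12

[12; 12]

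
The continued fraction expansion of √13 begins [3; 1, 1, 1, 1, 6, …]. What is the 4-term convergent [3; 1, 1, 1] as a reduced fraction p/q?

Compute successive convergents:
a_0 = 3: 3/1
a_1 = 1: 4/1
a_2 = 1: 7/2
a_3 = 1: 11/3

11/3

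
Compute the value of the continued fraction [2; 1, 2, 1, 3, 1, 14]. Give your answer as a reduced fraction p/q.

769/281

Start with 14.
1 + 1/(14/1) = 1 + 1/14 = 15/14
3 + 1/(15/14) = 3 + 14/15 = 59/15
1 + 1/(59/15) = 1 + 15/59 = 74/59
2 + 1/(74/59) = 2 + 59/74 = 207/74
1 + 1/(207/74) = 1 + 74/207 = 281/207
2 + 1/(281/207) = 2 + 207/281 = 769/281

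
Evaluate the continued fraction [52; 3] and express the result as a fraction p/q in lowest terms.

157/3

Start with 3.
52 + 1/(3/1) = 52 + 1/3 = 157/3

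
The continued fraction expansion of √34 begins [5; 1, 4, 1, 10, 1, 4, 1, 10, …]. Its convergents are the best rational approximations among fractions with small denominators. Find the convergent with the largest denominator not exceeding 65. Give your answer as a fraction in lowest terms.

List convergents until the denominator exceeds the bound:
a_0 = 5: 5/1  (≤ bound)
a_1 = 1: 6/1  (≤ bound)
a_2 = 4: 29/5  (≤ bound)
a_3 = 1: 35/6  (≤ bound)
a_4 = 10: 379/65  (≤ bound)
a_5 = 1: 414/71  (> 65, stop)

379/65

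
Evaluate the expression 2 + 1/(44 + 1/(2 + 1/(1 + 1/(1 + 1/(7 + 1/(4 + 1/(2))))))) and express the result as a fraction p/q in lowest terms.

Start with 2.
4 + 1/(2/1) = 4 + 1/2 = 9/2
7 + 1/(9/2) = 7 + 2/9 = 65/9
1 + 1/(65/9) = 1 + 9/65 = 74/65
1 + 1/(74/65) = 1 + 65/74 = 139/74
2 + 1/(139/74) = 2 + 74/139 = 352/139
44 + 1/(352/139) = 44 + 139/352 = 15627/352
2 + 1/(15627/352) = 2 + 352/15627 = 31606/15627

31606/15627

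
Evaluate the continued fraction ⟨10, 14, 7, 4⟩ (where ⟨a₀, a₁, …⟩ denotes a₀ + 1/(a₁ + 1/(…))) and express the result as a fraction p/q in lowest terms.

4129/410

Collapse the nested fraction from the inside out:
Start with 4.
7 + 1/(4/1) = 7 + 1/4 = 29/4
14 + 1/(29/4) = 14 + 4/29 = 410/29
10 + 1/(410/29) = 10 + 29/410 = 4129/410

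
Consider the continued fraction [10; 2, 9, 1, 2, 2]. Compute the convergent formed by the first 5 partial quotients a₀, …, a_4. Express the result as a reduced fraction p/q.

a_0 = 10: 10/1
a_1 = 2: 21/2
a_2 = 9: 199/19
a_3 = 1: 220/21
a_4 = 2: 639/61

639/61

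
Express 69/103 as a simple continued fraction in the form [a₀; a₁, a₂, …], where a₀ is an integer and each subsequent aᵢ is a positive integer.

[0; 1, 2, 34]

69 ÷ 103 → quotient 0, remainder 69
103 ÷ 69 → quotient 1, remainder 34
69 ÷ 34 → quotient 2, remainder 1
34 ÷ 1 → quotient 34, remainder 0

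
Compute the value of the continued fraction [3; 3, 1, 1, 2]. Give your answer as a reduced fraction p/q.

59/18

Starting at the tail and folding back:
Start with 2.
1 + 1/(2/1) = 1 + 1/2 = 3/2
1 + 1/(3/2) = 1 + 2/3 = 5/3
3 + 1/(5/3) = 3 + 3/5 = 18/5
3 + 1/(18/5) = 3 + 5/18 = 59/18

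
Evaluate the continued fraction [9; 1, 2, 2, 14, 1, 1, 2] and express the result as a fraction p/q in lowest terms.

Compute successive convergents:
a_0 = 9: 9/1
a_1 = 1: 10/1
a_2 = 2: 29/3
a_3 = 2: 68/7
a_4 = 14: 981/101
a_5 = 1: 1049/108
a_6 = 1: 2030/209
a_7 = 2: 5109/526

5109/526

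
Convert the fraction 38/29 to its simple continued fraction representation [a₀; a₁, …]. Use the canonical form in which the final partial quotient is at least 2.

[1; 3, 4, 2]

Apply division with remainder until the remainder is 0:
⌊38/29⌋ = 1, remainder 9
⌊29/9⌋ = 3, remainder 2
⌊9/2⌋ = 4, remainder 1
⌊2/1⌋ = 2, remainder 0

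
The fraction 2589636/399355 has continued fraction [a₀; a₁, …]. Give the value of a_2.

Run the Euclidean algorithm, recording each quotient:
2589636 = 6·399355 + 193506, so a_0 = 6
399355 = 2·193506 + 12343, so a_1 = 2
193506 = 15·12343 + 8361, so a_2 = 15

15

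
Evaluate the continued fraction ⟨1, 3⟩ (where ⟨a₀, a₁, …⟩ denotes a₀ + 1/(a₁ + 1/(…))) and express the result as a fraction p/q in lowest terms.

Start with 3.
1 + 1/(3/1) = 1 + 1/3 = 4/3

4/3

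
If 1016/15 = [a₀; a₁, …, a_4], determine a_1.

1016 ÷ 15 → quotient 67, remainder 11
15 ÷ 11 → quotient 1, remainder 4

1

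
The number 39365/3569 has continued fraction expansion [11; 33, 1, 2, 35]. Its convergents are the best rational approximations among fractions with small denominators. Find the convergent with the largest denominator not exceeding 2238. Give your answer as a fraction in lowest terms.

1114/101

List convergents until the denominator exceeds the bound:
a_0 = 11: 11/1  (≤ bound)
a_1 = 33: 364/33  (≤ bound)
a_2 = 1: 375/34  (≤ bound)
a_3 = 2: 1114/101  (≤ bound)
a_4 = 35: 39365/3569  (> 2238, stop)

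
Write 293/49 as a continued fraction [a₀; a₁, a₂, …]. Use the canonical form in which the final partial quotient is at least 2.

Apply division with remainder until the remainder is 0:
⌊293/49⌋ = 5, remainder 48
⌊49/48⌋ = 1, remainder 1
⌊48/1⌋ = 48, remainder 0

[5; 1, 48]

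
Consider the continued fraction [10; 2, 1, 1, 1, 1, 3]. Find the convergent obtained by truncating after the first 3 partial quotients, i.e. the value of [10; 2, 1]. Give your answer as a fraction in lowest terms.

31/3

Build up convergents one term at a time:
a_0 = 10: 10/1
a_1 = 2: 21/2
a_2 = 1: 31/3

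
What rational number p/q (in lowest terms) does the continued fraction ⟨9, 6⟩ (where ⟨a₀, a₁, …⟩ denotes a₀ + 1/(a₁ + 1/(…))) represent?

55/6

Start with 6.
9 + 1/(6/1) = 9 + 1/6 = 55/6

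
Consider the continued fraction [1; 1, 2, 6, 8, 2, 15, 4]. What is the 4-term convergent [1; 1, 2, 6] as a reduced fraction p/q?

32/19

Start with 6.
2 + 1/(6/1) = 2 + 1/6 = 13/6
1 + 1/(13/6) = 1 + 6/13 = 19/13
1 + 1/(19/13) = 1 + 13/19 = 32/19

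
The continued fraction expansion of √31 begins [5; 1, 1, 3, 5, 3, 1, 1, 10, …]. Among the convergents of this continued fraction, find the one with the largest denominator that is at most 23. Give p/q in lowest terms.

List convergents until the denominator exceeds the bound:
a_0 = 5: 5/1  (≤ bound)
a_1 = 1: 6/1  (≤ bound)
a_2 = 1: 11/2  (≤ bound)
a_3 = 3: 39/7  (≤ bound)
a_4 = 5: 206/37  (> 23, stop)

39/7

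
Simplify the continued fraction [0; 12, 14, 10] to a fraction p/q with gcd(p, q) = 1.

141/1702

Start with 10.
14 + 1/(10/1) = 14 + 1/10 = 141/10
12 + 1/(141/10) = 12 + 10/141 = 1702/141
0 + 1/(1702/141) = 0 + 141/1702 = 141/1702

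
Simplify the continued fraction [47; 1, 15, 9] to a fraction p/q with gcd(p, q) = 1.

Start with 9.
15 + 1/(9/1) = 15 + 1/9 = 136/9
1 + 1/(136/9) = 1 + 9/136 = 145/136
47 + 1/(145/136) = 47 + 136/145 = 6951/145

6951/145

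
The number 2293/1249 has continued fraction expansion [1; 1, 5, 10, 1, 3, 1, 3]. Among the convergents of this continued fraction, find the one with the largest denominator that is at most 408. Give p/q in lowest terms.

604/329

a_0 = 1: 1/1  (≤ bound)
a_1 = 1: 2/1  (≤ bound)
a_2 = 5: 11/6  (≤ bound)
a_3 = 10: 112/61  (≤ bound)
a_4 = 1: 123/67  (≤ bound)
a_5 = 3: 481/262  (≤ bound)
a_6 = 1: 604/329  (≤ bound)
a_7 = 3: 2293/1249  (> 408, stop)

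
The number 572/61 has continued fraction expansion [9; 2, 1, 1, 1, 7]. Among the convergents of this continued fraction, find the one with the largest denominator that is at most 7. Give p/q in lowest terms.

a_0 = 9: 9/1  (≤ bound)
a_1 = 2: 19/2  (≤ bound)
a_2 = 1: 28/3  (≤ bound)
a_3 = 1: 47/5  (≤ bound)
a_4 = 1: 75/8  (> 7, stop)

47/5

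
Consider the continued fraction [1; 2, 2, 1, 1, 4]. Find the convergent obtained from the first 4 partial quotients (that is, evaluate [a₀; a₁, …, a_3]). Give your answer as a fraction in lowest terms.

a_0 = 1: 1/1
a_1 = 2: 3/2
a_2 = 2: 7/5
a_3 = 1: 10/7

10/7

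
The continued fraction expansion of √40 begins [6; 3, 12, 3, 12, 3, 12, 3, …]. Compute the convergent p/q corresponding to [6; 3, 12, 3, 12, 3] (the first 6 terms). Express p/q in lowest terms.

27379/4329

Start with 3.
12 + 1/(3/1) = 12 + 1/3 = 37/3
3 + 1/(37/3) = 3 + 3/37 = 114/37
12 + 1/(114/37) = 12 + 37/114 = 1405/114
3 + 1/(1405/114) = 3 + 114/1405 = 4329/1405
6 + 1/(4329/1405) = 6 + 1405/4329 = 27379/4329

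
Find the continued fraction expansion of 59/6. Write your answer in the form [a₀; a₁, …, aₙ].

59 = 9·6 + 5, so a_0 = 9
6 = 1·5 + 1, so a_1 = 1
5 = 5·1 + 0, so a_2 = 5

[9; 1, 5]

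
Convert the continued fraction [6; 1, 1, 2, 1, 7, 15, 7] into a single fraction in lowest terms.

37952/5773

Build up convergents one term at a time:
a_0 = 6: 6/1
a_1 = 1: 7/1
a_2 = 1: 13/2
a_3 = 2: 33/5
a_4 = 1: 46/7
a_5 = 7: 355/54
a_6 = 15: 5371/817
a_7 = 7: 37952/5773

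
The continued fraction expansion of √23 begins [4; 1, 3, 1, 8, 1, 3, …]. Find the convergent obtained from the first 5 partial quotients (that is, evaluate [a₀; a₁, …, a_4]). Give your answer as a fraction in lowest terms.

a_0 = 4: 4/1
a_1 = 1: 5/1
a_2 = 3: 19/4
a_3 = 1: 24/5
a_4 = 8: 211/44

211/44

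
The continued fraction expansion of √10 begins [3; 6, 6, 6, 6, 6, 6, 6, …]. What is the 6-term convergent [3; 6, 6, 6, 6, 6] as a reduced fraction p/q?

Build up convergents one term at a time:
a_0 = 3: 3/1
a_1 = 6: 19/6
a_2 = 6: 117/37
a_3 = 6: 721/228
a_4 = 6: 4443/1405
a_5 = 6: 27379/8658

27379/8658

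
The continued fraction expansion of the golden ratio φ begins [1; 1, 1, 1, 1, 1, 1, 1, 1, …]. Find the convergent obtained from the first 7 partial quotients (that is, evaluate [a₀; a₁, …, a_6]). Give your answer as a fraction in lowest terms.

Start with 1.
1 + 1/(1/1) = 1 + 1/1 = 2/1
1 + 1/(2/1) = 1 + 1/2 = 3/2
1 + 1/(3/2) = 1 + 2/3 = 5/3
1 + 1/(5/3) = 1 + 3/5 = 8/5
1 + 1/(8/5) = 1 + 5/8 = 13/8
1 + 1/(13/8) = 1 + 8/13 = 21/13

21/13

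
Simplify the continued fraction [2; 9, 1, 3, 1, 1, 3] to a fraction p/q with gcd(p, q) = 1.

Start with 3.
1 + 1/(3/1) = 1 + 1/3 = 4/3
1 + 1/(4/3) = 1 + 3/4 = 7/4
3 + 1/(7/4) = 3 + 4/7 = 25/7
1 + 1/(25/7) = 1 + 7/25 = 32/25
9 + 1/(32/25) = 9 + 25/32 = 313/32
2 + 1/(313/32) = 2 + 32/313 = 658/313

658/313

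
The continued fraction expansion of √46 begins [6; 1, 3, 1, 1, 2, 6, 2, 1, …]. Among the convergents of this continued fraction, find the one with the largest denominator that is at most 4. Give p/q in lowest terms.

List convergents until the denominator exceeds the bound:
a_0 = 6: 6/1  (≤ bound)
a_1 = 1: 7/1  (≤ bound)
a_2 = 3: 27/4  (≤ bound)
a_3 = 1: 34/5  (> 4, stop)

27/4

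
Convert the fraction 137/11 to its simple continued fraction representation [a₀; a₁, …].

[12; 2, 5]

Run the Euclidean algorithm, recording each quotient:
⌊137/11⌋ = 12, remainder 5
⌊11/5⌋ = 2, remainder 1
⌊5/1⌋ = 5, remainder 0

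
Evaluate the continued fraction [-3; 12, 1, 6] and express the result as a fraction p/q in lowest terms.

-263/90

Start with 6.
1 + 1/(6/1) = 1 + 1/6 = 7/6
12 + 1/(7/6) = 12 + 6/7 = 90/7
-3 + 1/(90/7) = -3 + 7/90 = -263/90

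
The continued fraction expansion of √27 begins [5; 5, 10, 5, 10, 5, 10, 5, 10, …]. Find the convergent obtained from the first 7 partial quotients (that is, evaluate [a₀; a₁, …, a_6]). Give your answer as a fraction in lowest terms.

716035/137801

Start with 10.
5 + 1/(10/1) = 5 + 1/10 = 51/10
10 + 1/(51/10) = 10 + 10/51 = 520/51
5 + 1/(520/51) = 5 + 51/520 = 2651/520
10 + 1/(2651/520) = 10 + 520/2651 = 27030/2651
5 + 1/(27030/2651) = 5 + 2651/27030 = 137801/27030
5 + 1/(137801/27030) = 5 + 27030/137801 = 716035/137801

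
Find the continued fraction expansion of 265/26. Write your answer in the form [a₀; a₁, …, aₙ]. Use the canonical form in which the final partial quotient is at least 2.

265 = 10·26 + 5, so a_0 = 10
26 = 5·5 + 1, so a_1 = 5
5 = 5·1 + 0, so a_2 = 5

[10; 5, 5]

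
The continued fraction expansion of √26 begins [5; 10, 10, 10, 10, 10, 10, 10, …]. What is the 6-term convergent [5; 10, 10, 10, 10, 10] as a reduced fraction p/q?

530451/104030

Start with 10.
10 + 1/(10/1) = 10 + 1/10 = 101/10
10 + 1/(101/10) = 10 + 10/101 = 1020/101
10 + 1/(1020/101) = 10 + 101/1020 = 10301/1020
10 + 1/(10301/1020) = 10 + 1020/10301 = 104030/10301
5 + 1/(104030/10301) = 5 + 10301/104030 = 530451/104030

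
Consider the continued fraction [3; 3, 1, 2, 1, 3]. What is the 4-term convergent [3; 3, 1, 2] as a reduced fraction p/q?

36/11

Collapse the nested fraction from the inside out:
Start with 2.
1 + 1/(2/1) = 1 + 1/2 = 3/2
3 + 1/(3/2) = 3 + 2/3 = 11/3
3 + 1/(11/3) = 3 + 3/11 = 36/11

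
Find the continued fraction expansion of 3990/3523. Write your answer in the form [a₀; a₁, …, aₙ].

Repeatedly divide and take the remainder:
3990 = 1·3523 + 467, so a_0 = 1
3523 = 7·467 + 254, so a_1 = 7
467 = 1·254 + 213, so a_2 = 1
254 = 1·213 + 41, so a_3 = 1
213 = 5·41 + 8, so a_4 = 5
41 = 5·8 + 1, so a_5 = 5
8 = 8·1 + 0, so a_6 = 8

[1; 7, 1, 1, 5, 5, 8]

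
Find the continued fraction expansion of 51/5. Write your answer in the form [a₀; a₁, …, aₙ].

51 ÷ 5 → quotient 10, remainder 1
5 ÷ 1 → quotient 5, remainder 0

[10; 5]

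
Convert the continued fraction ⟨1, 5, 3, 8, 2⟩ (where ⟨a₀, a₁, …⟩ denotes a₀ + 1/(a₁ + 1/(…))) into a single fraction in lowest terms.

335/282

Starting at the tail and folding back:
Start with 2.
8 + 1/(2/1) = 8 + 1/2 = 17/2
3 + 1/(17/2) = 3 + 2/17 = 53/17
5 + 1/(53/17) = 5 + 17/53 = 282/53
1 + 1/(282/53) = 1 + 53/282 = 335/282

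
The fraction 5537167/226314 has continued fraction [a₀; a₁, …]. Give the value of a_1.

2

⌊5537167/226314⌋ = 24, remainder 105631
⌊226314/105631⌋ = 2, remainder 15052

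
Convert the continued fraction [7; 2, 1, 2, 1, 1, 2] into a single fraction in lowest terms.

361/49

Use the convergent recurrence hₖ = aₖ·hₖ₋₁ + hₖ₋₂ (and likewise for the denominators kₖ):
a_0 = 7: 7/1
a_1 = 2: 15/2
a_2 = 1: 22/3
a_3 = 2: 59/8
a_4 = 1: 81/11
a_5 = 1: 140/19
a_6 = 2: 361/49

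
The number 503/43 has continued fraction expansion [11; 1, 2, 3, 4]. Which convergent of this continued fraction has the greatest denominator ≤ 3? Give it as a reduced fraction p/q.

35/3

a_0 = 11: 11/1  (≤ bound)
a_1 = 1: 12/1  (≤ bound)
a_2 = 2: 35/3  (≤ bound)
a_3 = 3: 117/10  (> 3, stop)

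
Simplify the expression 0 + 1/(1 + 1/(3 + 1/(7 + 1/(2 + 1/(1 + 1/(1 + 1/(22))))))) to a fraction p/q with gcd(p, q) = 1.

a_0 = 0: 0/1
a_1 = 1: 1/1
a_2 = 3: 3/4
a_3 = 7: 22/29
a_4 = 2: 47/62
a_5 = 1: 69/91
a_6 = 1: 116/153
a_7 = 22: 2621/3457

2621/3457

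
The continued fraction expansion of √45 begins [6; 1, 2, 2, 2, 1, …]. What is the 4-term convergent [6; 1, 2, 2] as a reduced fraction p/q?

a_0 = 6: 6/1
a_1 = 1: 7/1
a_2 = 2: 20/3
a_3 = 2: 47/7

47/7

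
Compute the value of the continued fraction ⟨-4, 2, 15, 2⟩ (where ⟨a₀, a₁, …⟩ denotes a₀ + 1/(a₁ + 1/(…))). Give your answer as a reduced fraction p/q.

-225/64

Start with 2.
15 + 1/(2/1) = 15 + 1/2 = 31/2
2 + 1/(31/2) = 2 + 2/31 = 64/31
-4 + 1/(64/31) = -4 + 31/64 = -225/64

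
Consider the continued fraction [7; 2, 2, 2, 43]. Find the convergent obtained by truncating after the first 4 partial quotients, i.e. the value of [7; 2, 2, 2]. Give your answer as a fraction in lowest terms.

a_0 = 7: 7/1
a_1 = 2: 15/2
a_2 = 2: 37/5
a_3 = 2: 89/12

89/12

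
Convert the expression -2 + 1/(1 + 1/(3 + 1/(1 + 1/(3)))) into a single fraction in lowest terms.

Work from the innermost term outward:
Start with 3.
1 + 1/(3/1) = 1 + 1/3 = 4/3
3 + 1/(4/3) = 3 + 3/4 = 15/4
1 + 1/(15/4) = 1 + 4/15 = 19/15
-2 + 1/(19/15) = -2 + 15/19 = -23/19

-23/19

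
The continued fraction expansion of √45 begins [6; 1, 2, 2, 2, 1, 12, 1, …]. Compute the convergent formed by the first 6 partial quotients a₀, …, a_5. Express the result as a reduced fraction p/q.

Starting at the tail and folding back:
Start with 1.
2 + 1/(1/1) = 2 + 1/1 = 3/1
2 + 1/(3/1) = 2 + 1/3 = 7/3
2 + 1/(7/3) = 2 + 3/7 = 17/7
1 + 1/(17/7) = 1 + 7/17 = 24/17
6 + 1/(24/17) = 6 + 17/24 = 161/24

161/24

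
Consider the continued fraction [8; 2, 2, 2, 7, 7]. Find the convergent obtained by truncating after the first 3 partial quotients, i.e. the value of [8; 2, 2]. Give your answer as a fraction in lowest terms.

Collapse the nested fraction from the inside out:
Start with 2.
2 + 1/(2/1) = 2 + 1/2 = 5/2
8 + 1/(5/2) = 8 + 2/5 = 42/5

42/5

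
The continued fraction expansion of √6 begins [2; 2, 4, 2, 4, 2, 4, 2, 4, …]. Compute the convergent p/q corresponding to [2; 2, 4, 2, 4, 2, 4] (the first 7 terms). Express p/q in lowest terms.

Start with 4.
2 + 1/(4/1) = 2 + 1/4 = 9/4
4 + 1/(9/4) = 4 + 4/9 = 40/9
2 + 1/(40/9) = 2 + 9/40 = 89/40
4 + 1/(89/40) = 4 + 40/89 = 396/89
2 + 1/(396/89) = 2 + 89/396 = 881/396
2 + 1/(881/396) = 2 + 396/881 = 2158/881

2158/881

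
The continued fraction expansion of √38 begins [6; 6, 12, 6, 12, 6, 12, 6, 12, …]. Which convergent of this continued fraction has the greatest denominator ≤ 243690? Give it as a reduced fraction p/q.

List convergents until the denominator exceeds the bound:
a_0 = 6: 6/1  (≤ bound)
a_1 = 6: 37/6  (≤ bound)
a_2 = 12: 450/73  (≤ bound)
a_3 = 6: 2737/444  (≤ bound)
a_4 = 12: 33294/5401  (≤ bound)
a_5 = 6: 202501/32850  (≤ bound)
a_6 = 12: 2463306/399601  (> 243690, stop)

202501/32850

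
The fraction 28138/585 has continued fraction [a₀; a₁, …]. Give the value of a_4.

28138 ÷ 585 → quotient 48, remainder 58
585 ÷ 58 → quotient 10, remainder 5
58 ÷ 5 → quotient 11, remainder 3
5 ÷ 3 → quotient 1, remainder 2
3 ÷ 2 → quotient 1, remainder 1

1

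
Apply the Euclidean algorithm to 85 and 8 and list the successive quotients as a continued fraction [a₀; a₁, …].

[10; 1, 1, 1, 2]

85 = 10·8 + 5, so a_0 = 10
8 = 1·5 + 3, so a_1 = 1
5 = 1·3 + 2, so a_2 = 1
3 = 1·2 + 1, so a_3 = 1
2 = 2·1 + 0, so a_4 = 2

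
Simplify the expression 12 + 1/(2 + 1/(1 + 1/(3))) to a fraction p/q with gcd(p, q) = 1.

Work from the innermost term outward:
Start with 3.
1 + 1/(3/1) = 1 + 1/3 = 4/3
2 + 1/(4/3) = 2 + 3/4 = 11/4
12 + 1/(11/4) = 12 + 4/11 = 136/11

136/11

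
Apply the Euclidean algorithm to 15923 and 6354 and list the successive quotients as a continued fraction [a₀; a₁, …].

[2; 1, 1, 41, 3, 3, 3, 2]

15923 = 2·6354 + 3215, so a_0 = 2
6354 = 1·3215 + 3139, so a_1 = 1
3215 = 1·3139 + 76, so a_2 = 1
3139 = 41·76 + 23, so a_3 = 41
76 = 3·23 + 7, so a_4 = 3
23 = 3·7 + 2, so a_5 = 3
7 = 3·2 + 1, so a_6 = 3
2 = 2·1 + 0, so a_7 = 2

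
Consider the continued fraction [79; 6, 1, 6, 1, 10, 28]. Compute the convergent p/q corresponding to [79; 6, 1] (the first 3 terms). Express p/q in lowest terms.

554/7

Build up convergents one term at a time:
a_0 = 79: 79/1
a_1 = 6: 475/6
a_2 = 1: 554/7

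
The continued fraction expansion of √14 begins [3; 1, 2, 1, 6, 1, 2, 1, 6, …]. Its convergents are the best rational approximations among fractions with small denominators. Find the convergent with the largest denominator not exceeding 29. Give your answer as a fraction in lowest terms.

a_0 = 3: 3/1  (≤ bound)
a_1 = 1: 4/1  (≤ bound)
a_2 = 2: 11/3  (≤ bound)
a_3 = 1: 15/4  (≤ bound)
a_4 = 6: 101/27  (≤ bound)
a_5 = 1: 116/31  (> 29, stop)

101/27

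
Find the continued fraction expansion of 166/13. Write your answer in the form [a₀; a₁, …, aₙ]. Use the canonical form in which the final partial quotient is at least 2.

[12; 1, 3, 3]

166 = 12·13 + 10, so a_0 = 12
13 = 1·10 + 3, so a_1 = 1
10 = 3·3 + 1, so a_2 = 3
3 = 3·1 + 0, so a_3 = 3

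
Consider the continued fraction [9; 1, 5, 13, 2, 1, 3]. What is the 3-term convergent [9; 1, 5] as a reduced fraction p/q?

59/6

Work from the innermost term outward:
Start with 5.
1 + 1/(5/1) = 1 + 1/5 = 6/5
9 + 1/(6/5) = 9 + 5/6 = 59/6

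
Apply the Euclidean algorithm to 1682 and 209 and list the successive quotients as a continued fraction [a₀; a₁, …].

Apply division with remainder until the remainder is 0:
1682 = 8·209 + 10, so a_0 = 8
209 = 20·10 + 9, so a_1 = 20
10 = 1·9 + 1, so a_2 = 1
9 = 9·1 + 0, so a_3 = 9

[8; 20, 1, 9]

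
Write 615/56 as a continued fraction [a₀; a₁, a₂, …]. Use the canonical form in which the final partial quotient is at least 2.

Repeatedly divide and take the remainder:
615 = 10·56 + 55, so a_0 = 10
56 = 1·55 + 1, so a_1 = 1
55 = 55·1 + 0, so a_2 = 55

[10; 1, 55]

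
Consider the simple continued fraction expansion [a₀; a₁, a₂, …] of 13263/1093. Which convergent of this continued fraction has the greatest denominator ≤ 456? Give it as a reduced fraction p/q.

2075/171

List convergents until the denominator exceeds the bound:
a_0 = 12: 12/1  (≤ bound)
a_1 = 7: 85/7  (≤ bound)
a_2 = 2: 182/15  (≤ bound)
a_3 = 3: 631/52  (≤ bound)
a_4 = 2: 1444/119  (≤ bound)
a_5 = 1: 2075/171  (≤ bound)
a_6 = 2: 5594/461  (> 456, stop)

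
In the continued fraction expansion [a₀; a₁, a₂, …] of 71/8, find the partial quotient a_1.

Run the Euclidean algorithm, recording each quotient:
71 ÷ 8 → quotient 8, remainder 7
8 ÷ 7 → quotient 1, remainder 1

1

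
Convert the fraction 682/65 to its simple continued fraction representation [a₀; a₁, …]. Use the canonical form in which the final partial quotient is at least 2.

Repeatedly divide and take the remainder:
⌊682/65⌋ = 10, remainder 32
⌊65/32⌋ = 2, remainder 1
⌊32/1⌋ = 32, remainder 0

[10; 2, 32]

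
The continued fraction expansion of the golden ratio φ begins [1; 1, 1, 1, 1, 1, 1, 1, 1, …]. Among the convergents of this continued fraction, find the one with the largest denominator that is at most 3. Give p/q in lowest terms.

5/3

List convergents until the denominator exceeds the bound:
a_0 = 1: 1/1  (≤ bound)
a_1 = 1: 2/1  (≤ bound)
a_2 = 1: 3/2  (≤ bound)
a_3 = 1: 5/3  (≤ bound)
a_4 = 1: 8/5  (> 3, stop)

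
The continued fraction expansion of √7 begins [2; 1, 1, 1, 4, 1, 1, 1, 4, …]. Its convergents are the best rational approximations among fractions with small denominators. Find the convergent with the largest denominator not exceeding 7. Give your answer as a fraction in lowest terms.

a_0 = 2: 2/1  (≤ bound)
a_1 = 1: 3/1  (≤ bound)
a_2 = 1: 5/2  (≤ bound)
a_3 = 1: 8/3  (≤ bound)
a_4 = 4: 37/14  (> 7, stop)

8/3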